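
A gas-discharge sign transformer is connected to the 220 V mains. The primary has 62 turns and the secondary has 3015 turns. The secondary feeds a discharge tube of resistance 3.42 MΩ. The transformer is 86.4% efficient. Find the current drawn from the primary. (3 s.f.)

V_s = 220 × 3015/62 = 10698 V.
I_s = V_s/R = 10698/(3.42×10^6) = 0.0031282 A.
P_out = V_s I_s = 10698 × 0.0031282 = 33.467 W.
P_in = P_out/η = 33.467/0.864 = 38.734 W.
I_p = P_in/V_p = 38.734/220 = 0.176 A.

I_p ≈ 0.176 A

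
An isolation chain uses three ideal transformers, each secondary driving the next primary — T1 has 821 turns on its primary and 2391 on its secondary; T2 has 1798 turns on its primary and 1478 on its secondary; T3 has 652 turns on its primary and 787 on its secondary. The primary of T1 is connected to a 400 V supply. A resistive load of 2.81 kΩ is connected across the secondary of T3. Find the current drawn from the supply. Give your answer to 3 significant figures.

Secondary of T1: V = 400.00 × 2391/821 = 1164.9 V.
Secondary of T2: V = 1164.9 × 1478/1798 = 957.59 V.
Secondary of T3: V = 957.59 × 787/652 = 1155.9 V.
I_load = 1155.9/2810 = 0.41134 A, so P_out = 1155.9 × 0.41134 = 475.46 W.
All ideal ⇒ P_in = P_out, so I_supply = 475.46/400 = 1.19 A.

I_supply ≈ 1.19 A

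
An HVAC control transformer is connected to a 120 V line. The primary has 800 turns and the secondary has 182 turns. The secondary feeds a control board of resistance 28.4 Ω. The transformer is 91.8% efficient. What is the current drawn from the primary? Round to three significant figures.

V_s = 120 × 182/800 = 27.300 V.
I_s = V_s/R = 27.300/28.4 = 0.96127 A.
P_out = V_s I_s = 27.300 × 0.96127 = 26.243 W.
P_in = P_out/η = 26.243/0.918 = 28.587 W.
I_p = P_in/V_p = 28.587/120 = 0.238 A.

I_p ≈ 0.238 A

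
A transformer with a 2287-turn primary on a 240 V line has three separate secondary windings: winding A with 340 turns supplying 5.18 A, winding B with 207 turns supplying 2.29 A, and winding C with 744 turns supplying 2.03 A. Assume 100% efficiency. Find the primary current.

V_A = 240 × 340/2287 = 35.680 V; V_B = 240 × 207/2287 = 21.723 V; V_C = 240 × 744/2287 = 78.076 V.
P_out = V_A I_A + V_B I_B + V_C I_C = 35.680×5.18 + 21.723×2.29 + 78.076×2.03 = 184.82 + 49.745 + 158.49 = 393.06 W.
Ideal ⇒ P_in = P_out, so I_p = P_out/V_p = 393.06/240 = 1.64 A.

I_p ≈ 1.64 A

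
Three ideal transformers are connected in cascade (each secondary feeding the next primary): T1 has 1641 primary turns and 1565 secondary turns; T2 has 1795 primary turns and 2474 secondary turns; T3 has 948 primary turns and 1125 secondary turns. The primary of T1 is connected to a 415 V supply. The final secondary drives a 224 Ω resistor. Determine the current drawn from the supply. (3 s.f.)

Secondary of T1: V = 415.00 × 1565/1641 = 395.78 V.
Secondary of T2: V = 395.78 × 2474/1795 = 545.49 V.
Secondary of T3: V = 545.49 × 1125/948 = 647.34 V.
I_load = 647.34/224 = 2.8899 A, so P_out = 647.34 × 2.8899 = 1870.8 W.
All ideal ⇒ P_in = P_out, so I_supply = 1870.8/415 = 4.51 A.

I_supply ≈ 4.51 A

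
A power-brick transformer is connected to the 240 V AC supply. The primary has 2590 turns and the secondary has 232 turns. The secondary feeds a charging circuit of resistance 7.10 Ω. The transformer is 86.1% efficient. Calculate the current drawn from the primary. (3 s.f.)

V_s = 240 × 232/2590 = 21.498 V.
I_s = V_s/R = 21.498/7.10 = 3.0279 A.
P_out = V_s I_s = 21.498 × 3.0279 = 65.094 W.
P_in = P_out/η = 65.094/0.861 = 75.603 W.
I_p = P_in/V_p = 75.603/240 = 0.315 A.

I_p ≈ 0.315 A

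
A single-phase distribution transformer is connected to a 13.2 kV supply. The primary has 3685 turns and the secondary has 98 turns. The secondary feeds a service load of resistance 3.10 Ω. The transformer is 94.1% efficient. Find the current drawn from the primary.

I_p ≈ 3.20 A

V_s = 13200 × 98/3685 = 351.04 V.
I_s = V_s/R = 351.04/3.10 = 113.24 A.
P_out = V_s I_s = 351.04 × 113.24 = 39752 W.
P_in = P_out/η = 39752/0.941 = 42245 W.
I_p = P_in/V_p = 42245/13200 = 3.20 A.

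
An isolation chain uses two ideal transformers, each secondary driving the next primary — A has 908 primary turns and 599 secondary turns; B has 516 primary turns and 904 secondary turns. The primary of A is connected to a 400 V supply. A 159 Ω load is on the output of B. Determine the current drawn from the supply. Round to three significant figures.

After A: V = 400.00 × 599/908 = 263.88 V.
After B: V = 263.88 × 904/516 = 462.30 V.
I_load = 462.30/159 = 2.9075 A, so P_out = 462.30 × 2.9075 = 1344.1 W.
All ideal ⇒ P_in = P_out, so I_supply = 1344.1/400 = 3.36 A.

I_supply ≈ 3.36 A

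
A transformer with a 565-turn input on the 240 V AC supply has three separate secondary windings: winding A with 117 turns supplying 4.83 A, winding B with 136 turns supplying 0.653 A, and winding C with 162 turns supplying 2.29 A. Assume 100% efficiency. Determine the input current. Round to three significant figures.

V_A = 240 × 117/565 = 49.699 V; V_B = 240 × 136/565 = 57.770 V; V_C = 240 × 162/565 = 68.814 V.
P_out = V_A I_A + V_B I_B + V_C I_C = 49.699×4.83 + 57.770×0.653 + 68.814×2.29 = 240.05 + 37.724 + 157.58 = 435.35 W.
Ideal ⇒ P_in = P_out, so I_in = P_out/V_in = 435.35/240 = 1.81 A.

I_in ≈ 1.81 A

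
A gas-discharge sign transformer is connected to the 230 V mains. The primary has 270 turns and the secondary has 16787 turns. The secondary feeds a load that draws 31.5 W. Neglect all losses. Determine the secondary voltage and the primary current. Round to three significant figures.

V_s ≈ 14300 V, I_p ≈ 0.137 A

V_s = V_p × N_s/N_p = 230 × 16787/270 = 14300 V.
I_s = P/V_s = 31.5/14300 = 0.0022028 A.
I_p = I_s × N_s/N_p = 0.0022028 × 16787/270 = 0.137 A.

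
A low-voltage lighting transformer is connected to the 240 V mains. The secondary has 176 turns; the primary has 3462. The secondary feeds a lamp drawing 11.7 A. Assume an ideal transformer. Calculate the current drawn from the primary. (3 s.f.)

I_p ≈ 0.595 A

For an ideal transformer I_p N_p = I_s N_s, so I_p = 11.7 × 176/3462 = 0.595 A.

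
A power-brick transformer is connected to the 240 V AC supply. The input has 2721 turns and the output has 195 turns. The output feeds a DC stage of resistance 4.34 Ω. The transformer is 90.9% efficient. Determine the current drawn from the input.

V_out = 240 × 195/2721 = 17.200 V.
I_out = V_out/R = 17.200/4.34 = 3.9630 A.
P_out = V_out I_out = 17.200 × 3.9630 = 68.162 W.
P_in = P_out/η = 68.162/0.909 = 74.986 W.
I_in = P_in/V_in = 74.986/240 = 0.312 A.

I_in ≈ 0.312 A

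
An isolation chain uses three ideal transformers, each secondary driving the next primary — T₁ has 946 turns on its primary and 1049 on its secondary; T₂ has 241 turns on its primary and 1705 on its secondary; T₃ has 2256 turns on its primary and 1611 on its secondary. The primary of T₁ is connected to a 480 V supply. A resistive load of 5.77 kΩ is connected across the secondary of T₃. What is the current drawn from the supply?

I_supply ≈ 2.61 A

Secondary of T₁: V = 480.00 × 1049/946 = 532.26 V.
Secondary of T₂: V = 532.26 × 1705/241 = 3765.6 V.
Secondary of T₃: V = 3765.6 × 1611/2256 = 2689.0 V.
I_load = 2689.0/5770 = 0.46603 A, so P_out = 2689.0 × 0.46603 = 1253.1 W.
All ideal ⇒ P_in = P_out, so I_supply = 1253.1/480 = 2.61 A.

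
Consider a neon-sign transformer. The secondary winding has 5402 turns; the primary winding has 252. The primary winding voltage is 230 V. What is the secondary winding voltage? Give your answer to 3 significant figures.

V_s/V_p = N_s/N_p, so V_s = 230 × 5402/252 = 4930 V.

V_s ≈ 4930 V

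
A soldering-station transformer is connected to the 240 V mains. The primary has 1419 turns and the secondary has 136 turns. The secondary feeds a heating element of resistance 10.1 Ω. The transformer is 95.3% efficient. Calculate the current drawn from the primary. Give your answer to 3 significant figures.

I_p ≈ 0.229 A

V_s = 240 × 136/1419 = 23.002 V.
I_s = V_s/R = 23.002/10.1 = 2.2774 A.
P_out = V_s I_s = 23.002 × 2.2774 = 52.386 W.
P_in = P_out/η = 52.386/0.953 = 54.969 W.
I_p = P_in/V_p = 54.969/240 = 0.229 A.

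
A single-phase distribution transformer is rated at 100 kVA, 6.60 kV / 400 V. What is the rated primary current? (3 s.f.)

I_p ≈ 15.2 A

I_p = S/V_p = 100000/6600 = 15.2 A.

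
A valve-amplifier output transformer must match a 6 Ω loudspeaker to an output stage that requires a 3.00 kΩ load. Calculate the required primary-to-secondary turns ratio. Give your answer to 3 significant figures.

Z_p/Z_s = (N_p/N_s)², so N_p/N_s = √(3000/6) = √500 = 22.4.

N_p/N_s ≈ 22.4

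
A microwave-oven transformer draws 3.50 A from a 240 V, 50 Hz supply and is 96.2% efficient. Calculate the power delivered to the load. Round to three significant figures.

P_in = V_p I_p = 240 × 3.50 = 840.00 W.
P_out = η P_in = 0.962 × 840.00 = 808 W.

P_out ≈ 808 W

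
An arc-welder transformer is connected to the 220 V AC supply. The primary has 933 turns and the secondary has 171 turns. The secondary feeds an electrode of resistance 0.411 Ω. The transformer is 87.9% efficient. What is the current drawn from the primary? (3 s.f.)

I_p ≈ 20.5 A

V_s = 220 × 171/933 = 40.322 V.
I_s = V_s/R = 40.322/0.411 = 98.106 A.
P_out = V_s I_s = 40.322 × 98.106 = 3955.8 W.
P_in = P_out/η = 3955.8/0.879 = 4500.3 W.
I_p = P_in/V_p = 4500.3/220 = 20.5 A.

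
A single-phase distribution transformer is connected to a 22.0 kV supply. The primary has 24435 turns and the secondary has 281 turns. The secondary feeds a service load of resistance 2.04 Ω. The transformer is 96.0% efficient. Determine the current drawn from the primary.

I_p ≈ 1.49 A

V_s = 22000 × 281/24435 = 253.00 V.
I_s = V_s/R = 253.00/2.04 = 124.02 A.
P_out = V_s I_s = 253.00 × 124.02 = 31376 W.
P_in = P_out/η = 31376/0.960 = 32684 W.
I_p = P_in/V_p = 32684/22000 = 1.49 A.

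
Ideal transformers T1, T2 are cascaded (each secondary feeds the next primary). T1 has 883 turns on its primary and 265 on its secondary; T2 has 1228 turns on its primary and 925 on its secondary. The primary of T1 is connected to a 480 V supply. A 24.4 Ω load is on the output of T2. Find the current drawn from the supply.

Secondary of T1: V = 480.00 × 265/883 = 144.05 V.
Secondary of T2: V = 144.05 × 925/1228 = 108.51 V.
I_load = 108.51/24.4 = 4.4471 A, so P_out = 108.51 × 4.4471 = 482.56 W.
All ideal ⇒ P_in = P_out, so I_supply = 482.56/480 = 1.01 A.

I_supply ≈ 1.01 A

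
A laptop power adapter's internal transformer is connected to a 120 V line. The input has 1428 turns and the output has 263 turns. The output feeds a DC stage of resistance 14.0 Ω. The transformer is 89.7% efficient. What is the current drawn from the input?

V_out = 120 × 263/1428 = 22.101 V.
I_out = V_out/R = 22.101/14.0 = 1.5786 A.
P_out = V_out I_out = 22.101 × 1.5786 = 34.889 W.
P_in = P_out/η = 34.889/0.897 = 38.895 W.
I_in = P_in/V_in = 38.895/120 = 0.324 A.

I_in ≈ 0.324 A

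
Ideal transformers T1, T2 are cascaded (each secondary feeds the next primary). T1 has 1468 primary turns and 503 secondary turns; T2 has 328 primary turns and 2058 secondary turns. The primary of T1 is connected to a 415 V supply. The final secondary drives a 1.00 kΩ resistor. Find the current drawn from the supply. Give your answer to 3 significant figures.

Secondary of T1: V = 415.00 × 503/1468 = 142.20 V.
Secondary of T2: V = 142.20 × 2058/328 = 892.20 V.
I_load = 892.20/1000 = 0.89220 A, so P_out = 892.20 × 0.89220 = 796.02 W.
All ideal ⇒ P_in = P_out, so I_supply = 796.02/415 = 1.92 A.

I_supply ≈ 1.92 A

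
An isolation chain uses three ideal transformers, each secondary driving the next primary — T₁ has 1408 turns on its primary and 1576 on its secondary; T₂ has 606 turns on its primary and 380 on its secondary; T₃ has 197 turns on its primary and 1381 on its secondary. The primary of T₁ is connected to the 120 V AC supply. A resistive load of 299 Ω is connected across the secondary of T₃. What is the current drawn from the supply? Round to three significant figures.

After T₁: V = 120.00 × 1576/1408 = 134.32 V.
After T₂: V = 134.32 × 380/606 = 84.226 V.
After T₃: V = 84.226 × 1381/197 = 590.44 V.
I_load = 590.44/299 = 1.9747 A, so P_out = 590.44 × 1.9747 = 1165.9 W.
All ideal ⇒ P_in = P_out, so I_supply = 1165.9/120 = 9.72 A.

I_supply ≈ 9.72 A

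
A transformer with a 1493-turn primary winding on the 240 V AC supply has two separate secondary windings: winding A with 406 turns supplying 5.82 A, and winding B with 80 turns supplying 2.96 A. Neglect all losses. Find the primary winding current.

I_p ≈ 1.74 A

V_A = 240 × 406/1493 = 65.265 V; V_B = 240 × 80/1493 = 12.860 V.
P_out = V_A I_A + V_B I_B = 65.265×5.82 + 12.860×2.96 = 379.84 + 38.066 = 417.91 W.
Ideal ⇒ P_in = P_out, so I_p = P_out/V_p = 417.91/240 = 1.74 A.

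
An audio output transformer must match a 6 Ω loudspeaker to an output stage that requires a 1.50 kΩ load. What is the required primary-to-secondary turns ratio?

N_p/N_s ≈ 15.8

Z_p/Z_s = (N_p/N_s)², so N_p/N_s = √(1500/6) = √250 = 15.8.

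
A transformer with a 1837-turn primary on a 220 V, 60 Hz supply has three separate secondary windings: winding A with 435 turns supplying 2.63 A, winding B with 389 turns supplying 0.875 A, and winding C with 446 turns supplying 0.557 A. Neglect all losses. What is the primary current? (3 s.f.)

V_A = 220 × 435/1837 = 52.096 V; V_B = 220 × 389/1837 = 46.587 V; V_C = 220 × 446/1837 = 53.413 V.
P_out = V_A I_A + V_B I_B + V_C I_C = 52.096×2.63 + 46.587×0.875 + 53.413×0.557 = 137.01 + 40.763 + 29.751 = 207.53 W.
Ideal ⇒ P_in = P_out, so I_p = P_out/V_p = 207.53/220 = 0.943 A.

I_p ≈ 0.943 A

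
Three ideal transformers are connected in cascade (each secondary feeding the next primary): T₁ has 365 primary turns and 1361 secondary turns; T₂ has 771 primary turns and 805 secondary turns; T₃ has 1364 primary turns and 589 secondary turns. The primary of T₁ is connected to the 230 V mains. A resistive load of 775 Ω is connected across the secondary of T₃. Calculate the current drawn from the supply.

I_supply ≈ 0.839 A

After T₁: V = 230.00 × 1361/365 = 857.62 V.
After T₂: V = 857.62 × 805/771 = 895.44 V.
After T₃: V = 895.44 × 589/1364 = 386.67 V.
I_load = 386.67/775 = 0.49892 A, so P_out = 386.67 × 0.49892 = 192.92 W.
All ideal ⇒ P_in = P_out, so I_supply = 192.92/230 = 0.839 A.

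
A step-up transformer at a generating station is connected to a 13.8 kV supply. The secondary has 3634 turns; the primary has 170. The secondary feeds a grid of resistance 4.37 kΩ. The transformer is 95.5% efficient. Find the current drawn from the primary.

V_s = 13800 × 3634/170 = 295000 V.
I_s = V_s/R = 295000/4370 = 67.505 A.
P_out = V_s I_s = 295000 × 67.505 = 1.9914×10^7 W.
P_in = P_out/η = 1.9914×10^7/0.955 = 2.0852×10^7 W.
I_p = P_in/V_p = 2.0852×10^7/13800 = 1510 A.

I_p ≈ 1510 A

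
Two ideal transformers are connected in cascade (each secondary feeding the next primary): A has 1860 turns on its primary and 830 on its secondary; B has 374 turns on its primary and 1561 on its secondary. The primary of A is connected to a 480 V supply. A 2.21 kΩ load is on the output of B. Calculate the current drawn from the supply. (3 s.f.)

I_supply ≈ 0.753 A

Secondary of A: V = 480.00 × 830/1860 = 214.19 V.
Secondary of B: V = 214.19 × 1561/374 = 894.00 V.
I_load = 894.00/2210 = 0.40453 A, so P_out = 894.00 × 0.40453 = 361.65 W.
All ideal ⇒ P_in = P_out, so I_supply = 361.65/480 = 0.753 A.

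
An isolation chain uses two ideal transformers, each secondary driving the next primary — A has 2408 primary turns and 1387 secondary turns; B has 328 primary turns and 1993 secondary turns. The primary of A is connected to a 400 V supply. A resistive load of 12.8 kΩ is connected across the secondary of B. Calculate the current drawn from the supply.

After A: V = 400.00 × 1387/2408 = 230.40 V.
After B: V = 230.40 × 1993/328 = 1400.0 V.
I_load = 1400.0/12800 = 0.10937 A, so P_out = 1400.0 × 0.10937 = 153.11 W.
All ideal ⇒ P_in = P_out, so I_supply = 153.11/400 = 0.383 A.

I_supply ≈ 0.383 A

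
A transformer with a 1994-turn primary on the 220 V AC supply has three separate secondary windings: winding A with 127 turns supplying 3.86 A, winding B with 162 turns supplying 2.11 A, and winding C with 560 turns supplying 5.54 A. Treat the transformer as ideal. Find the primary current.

I_p ≈ 1.97 A

V_A = 220 × 127/1994 = 14.012 V; V_B = 220 × 162/1994 = 17.874 V; V_C = 220 × 560/1994 = 61.785 V.
P_out = V_A I_A + V_B I_B + V_C I_C = 14.012×3.86 + 17.874×2.11 + 61.785×5.54 = 54.086 + 37.713 + 342.29 = 434.09 W.
Ideal ⇒ P_in = P_out, so I_p = P_out/V_p = 434.09/220 = 1.97 A.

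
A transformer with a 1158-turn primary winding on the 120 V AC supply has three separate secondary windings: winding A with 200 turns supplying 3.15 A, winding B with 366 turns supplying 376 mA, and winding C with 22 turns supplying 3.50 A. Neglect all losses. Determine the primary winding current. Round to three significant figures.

I_p ≈ 0.729 A

V_A = 120 × 200/1158 = 20.725 V; V_B = 120 × 366/1158 = 37.927 V; V_C = 120 × 22/1158 = 2.2798 V.
P_out = V_A I_A + V_B I_B + V_C I_C = 20.725×3.15 + 37.927×0.376 + 2.2798×3.50 = 65.285 + 14.261 + 7.9793 = 87.525 W.
Ideal ⇒ P_in = P_out, so I_p = P_out/V_p = 87.525/120 = 0.729 A.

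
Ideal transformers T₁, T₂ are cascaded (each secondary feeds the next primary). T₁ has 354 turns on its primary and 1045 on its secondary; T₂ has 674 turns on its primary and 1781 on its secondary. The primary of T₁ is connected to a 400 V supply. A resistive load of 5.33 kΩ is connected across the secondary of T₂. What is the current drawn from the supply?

I_supply ≈ 4.57 A

After T₁: V = 400.00 × 1045/354 = 1180.8 V.
After T₂: V = 1180.8 × 1781/674 = 3120.2 V.
I_load = 3120.2/5330 = 0.58540 A, so P_out = 3120.2 × 0.58540 = 1826.5 W.
All ideal ⇒ P_in = P_out, so I_supply = 1826.5/400 = 4.57 A.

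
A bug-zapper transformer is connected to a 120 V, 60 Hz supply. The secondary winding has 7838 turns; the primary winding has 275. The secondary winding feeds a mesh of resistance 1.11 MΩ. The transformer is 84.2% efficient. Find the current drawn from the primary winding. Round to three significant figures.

V_s = 120 × 7838/275 = 3420.2 V.
I_s = V_s/R = 3420.2/(1.11×10^6) = 0.0030813 A.
P_out = V_s I_s = 3420.2 × 0.0030813 = 10.539 W.
P_in = P_out/η = 10.539/0.842 = 12.516 W.
I_p = P_in/V_p = 12.516/120 = 0.104 A.

I_p ≈ 0.104 A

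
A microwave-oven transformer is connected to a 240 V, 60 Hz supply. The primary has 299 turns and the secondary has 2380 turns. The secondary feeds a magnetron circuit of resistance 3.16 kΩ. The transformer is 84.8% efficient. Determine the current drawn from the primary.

I_p ≈ 5.67 A

V_s = 240 × 2380/299 = 1910.4 V.
I_s = V_s/R = 1910.4/3160 = 0.60455 A.
P_out = V_s I_s = 1910.4 × 0.60455 = 1154.9 W.
P_in = P_out/η = 1154.9/0.848 = 1361.9 W.
I_p = P_in/V_p = 1361.9/240 = 5.67 A.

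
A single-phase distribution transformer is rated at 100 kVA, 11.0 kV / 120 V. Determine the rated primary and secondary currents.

I_p ≈ 9.09 A, I_s ≈ 833 A

I_p = S/V_p = 100000/11000 = 9.09 A.
I_s = S/V_s = 100000/120 = 833 A.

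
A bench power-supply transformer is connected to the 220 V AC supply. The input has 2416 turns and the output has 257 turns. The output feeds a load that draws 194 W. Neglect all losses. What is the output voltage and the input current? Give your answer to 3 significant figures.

V_out ≈ 23.4 V, I_in ≈ 0.882 A

V_out = V_in × N_out/N_in = 220 × 257/2416 = 23.402 V.
I_out = P/V_out = 194/23.402 = 8.2898 A.
I_in = I_out × N_out/N_in = 8.2898 × 257/2416 = 0.882 A.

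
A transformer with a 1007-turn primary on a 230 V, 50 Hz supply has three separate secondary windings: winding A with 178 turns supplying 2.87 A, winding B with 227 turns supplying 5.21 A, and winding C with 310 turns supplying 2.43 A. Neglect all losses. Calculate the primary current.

V_A = 230 × 178/1007 = 40.655 V; V_B = 230 × 227/1007 = 51.847 V; V_C = 230 × 310/1007 = 70.804 V.
P_out = V_A I_A + V_B I_B + V_C I_C = 40.655×2.87 + 51.847×5.21 + 70.804×2.43 = 116.68 + 270.12 + 172.05 = 558.86 W.
Ideal ⇒ P_in = P_out, so I_p = P_out/V_p = 558.86/230 = 2.43 A.

I_p ≈ 2.43 A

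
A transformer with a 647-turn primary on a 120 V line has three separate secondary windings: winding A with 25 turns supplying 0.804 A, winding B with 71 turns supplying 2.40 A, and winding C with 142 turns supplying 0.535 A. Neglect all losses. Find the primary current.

I_p ≈ 0.412 A

V_A = 120 × 25/647 = 4.6368 V; V_B = 120 × 71/647 = 13.168 V; V_C = 120 × 142/647 = 26.337 V.
P_out = V_A I_A + V_B I_B + V_C I_C = 4.6368×0.804 + 13.168×2.40 + 26.337×0.535 = 3.7280 + 31.604 + 14.090 = 49.423 W.
Ideal ⇒ P_in = P_out, so I_p = P_out/V_p = 49.423/120 = 0.412 A.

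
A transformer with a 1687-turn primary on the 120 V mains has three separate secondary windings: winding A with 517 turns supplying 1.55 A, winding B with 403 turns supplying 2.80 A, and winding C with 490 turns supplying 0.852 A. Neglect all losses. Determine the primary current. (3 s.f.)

I_p ≈ 1.39 A

V_A = 120 × 517/1687 = 36.775 V; V_B = 120 × 403/1687 = 28.666 V; V_C = 120 × 490/1687 = 34.855 V.
P_out = V_A I_A + V_B I_B + V_C I_C = 36.775×1.55 + 28.666×2.80 + 34.855×0.852 = 57.002 + 80.266 + 29.696 = 166.96 W.
Ideal ⇒ P_in = P_out, so I_p = P_out/V_p = 166.96/120 = 1.39 A.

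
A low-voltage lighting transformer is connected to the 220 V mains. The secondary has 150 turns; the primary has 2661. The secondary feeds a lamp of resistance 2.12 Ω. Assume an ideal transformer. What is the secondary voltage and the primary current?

V_s ≈ 12.4 V, I_p ≈ 0.330 A

V_s = V_p × N_s/N_p = 220 × 150/2661 = 12.401 V.
I_s = V_s/R = 12.401/2.12 = 5.8497 A.
I_p = I_s × N_s/N_p = 5.8497 × 150/2661 = 0.330 A.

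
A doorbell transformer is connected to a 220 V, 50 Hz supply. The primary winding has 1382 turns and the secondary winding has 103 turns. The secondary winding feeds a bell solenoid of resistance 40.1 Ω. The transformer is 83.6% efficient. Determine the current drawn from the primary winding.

I_p ≈ 0.0365 A

V_s = 220 × 103/1382 = 16.397 V.
I_s = V_s/R = 16.397/40.1 = 0.40889 A.
P_out = V_s I_s = 16.397 × 0.40889 = 6.7044 W.
P_in = P_out/η = 6.7044/0.836 = 8.0196 W.
I_p = P_in/V_p = 8.0196/220 = 0.0365 A.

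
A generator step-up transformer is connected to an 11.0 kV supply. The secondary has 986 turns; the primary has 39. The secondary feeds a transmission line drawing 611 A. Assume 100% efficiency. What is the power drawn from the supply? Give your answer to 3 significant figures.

I_p = I_s × N_s/N_p = 611 × 986/39 = 15447 A.
P = V_p I_p = 11000 × 15447 = 1.70×10^8 W.

P ≈ 1.70×10^8 W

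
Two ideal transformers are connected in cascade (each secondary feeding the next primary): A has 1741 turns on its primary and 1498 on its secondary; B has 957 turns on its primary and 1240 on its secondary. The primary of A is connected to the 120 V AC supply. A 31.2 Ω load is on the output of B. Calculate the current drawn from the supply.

Secondary of A: V = 120.00 × 1498/1741 = 103.25 V.
Secondary of B: V = 103.25 × 1240/957 = 133.78 V.
I_load = 133.78/31.2 = 4.2879 A, so P_out = 133.78 × 4.2879 = 573.66 W.
All ideal ⇒ P_in = P_out, so I_supply = 573.66/120 = 4.78 A.

I_supply ≈ 4.78 A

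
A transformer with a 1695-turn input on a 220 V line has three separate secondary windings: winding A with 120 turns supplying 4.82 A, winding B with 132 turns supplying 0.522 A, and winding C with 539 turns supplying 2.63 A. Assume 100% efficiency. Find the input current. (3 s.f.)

V_A = 220 × 120/1695 = 15.575 V; V_B = 220 × 132/1695 = 17.133 V; V_C = 220 × 539/1695 = 69.959 V.
P_out = V_A I_A + V_B I_B + V_C I_C = 15.575×4.82 + 17.133×0.522 + 69.959×2.63 = 75.073 + 8.9433 + 183.99 = 268.01 W.
Ideal ⇒ P_in = P_out, so I_in = P_out/V_in = 268.01/220 = 1.22 A.

I_in ≈ 1.22 A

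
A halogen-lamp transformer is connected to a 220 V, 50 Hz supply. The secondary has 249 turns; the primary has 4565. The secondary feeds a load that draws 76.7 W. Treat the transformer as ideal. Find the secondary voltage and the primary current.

V_s ≈ 12.0 V, I_p ≈ 0.349 A

V_s = V_p × N_s/N_p = 220 × 249/4565 = 12.000 V.
I_s = P/V_s = 76.7/12.000 = 6.3917 A.
I_p = I_s × N_s/N_p = 6.3917 × 249/4565 = 0.349 A.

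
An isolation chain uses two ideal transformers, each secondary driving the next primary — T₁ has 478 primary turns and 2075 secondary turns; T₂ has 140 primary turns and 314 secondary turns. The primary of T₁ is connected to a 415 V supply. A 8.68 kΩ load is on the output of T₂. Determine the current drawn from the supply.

I_supply ≈ 4.53 A

Secondary of T₁: V = 415.00 × 2075/478 = 1801.5 V.
Secondary of T₂: V = 1801.5 × 314/140 = 4040.5 V.
I_load = 4040.5/8680 = 0.46550 A, so P_out = 4040.5 × 0.46550 = 1880.9 W.
All ideal ⇒ P_in = P_out, so I_supply = 1880.9/415 = 4.53 A.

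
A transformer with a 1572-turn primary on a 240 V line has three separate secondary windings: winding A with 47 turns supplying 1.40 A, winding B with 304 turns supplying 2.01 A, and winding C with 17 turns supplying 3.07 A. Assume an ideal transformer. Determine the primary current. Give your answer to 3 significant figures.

V_A = 240 × 47/1572 = 7.1756 V; V_B = 240 × 304/1572 = 46.412 V; V_C = 240 × 17/1572 = 2.5954 V.
P_out = V_A I_A + V_B I_B + V_C I_C = 7.1756×1.40 + 46.412×2.01 + 2.5954×3.07 = 10.046 + 93.289 + 7.9679 = 111.30 W.
Ideal ⇒ P_in = P_out, so I_p = P_out/V_p = 111.30/240 = 0.464 A.

I_p ≈ 0.464 A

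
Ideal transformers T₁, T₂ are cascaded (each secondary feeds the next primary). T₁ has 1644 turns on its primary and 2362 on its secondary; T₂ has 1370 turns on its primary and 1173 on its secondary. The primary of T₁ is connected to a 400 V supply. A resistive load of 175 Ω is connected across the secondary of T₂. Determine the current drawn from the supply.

I_supply ≈ 3.46 A

After T₁: V = 400.00 × 2362/1644 = 574.70 V.
After T₂: V = 574.70 × 1173/1370 = 492.06 V.
I_load = 492.06/175 = 2.8118 A, so P_out = 492.06 × 2.8118 = 1383.5 W.
All ideal ⇒ P_in = P_out, so I_supply = 1383.5/400 = 3.46 A.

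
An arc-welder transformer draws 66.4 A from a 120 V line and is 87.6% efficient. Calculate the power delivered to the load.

P_in = V_p I_p = 120 × 66.4 = 7968.0 W.
P_out = η P_in = 0.876 × 7968.0 = 6980 W.

P_out ≈ 6980 W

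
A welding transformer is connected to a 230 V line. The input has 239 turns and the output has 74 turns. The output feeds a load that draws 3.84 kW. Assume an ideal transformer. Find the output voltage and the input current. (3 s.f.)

V_out = V_in × N_out/N_in = 230 × 74/239 = 71.213 V.
I_out = P/V_out = 3840/71.213 = 53.922 A.
I_in = I_out × N_out/N_in = 53.922 × 74/239 = 16.7 A.

V_out ≈ 71.2 V, I_in ≈ 16.7 A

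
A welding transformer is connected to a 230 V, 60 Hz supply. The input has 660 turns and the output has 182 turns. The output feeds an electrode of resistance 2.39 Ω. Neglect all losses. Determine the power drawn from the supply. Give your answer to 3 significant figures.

V_out = V_in × N_out/N_in = 230 × 182/660 = 63.424 V.
I_out = V_out/R = 63.424/2.39 = 26.537 A.
I_in = I_out × N_out/N_in = 26.537 × 182/660 = 7.3179 A.
P = V_in I_in = 230 × 7.3179 = 1680 W.

P ≈ 1680 W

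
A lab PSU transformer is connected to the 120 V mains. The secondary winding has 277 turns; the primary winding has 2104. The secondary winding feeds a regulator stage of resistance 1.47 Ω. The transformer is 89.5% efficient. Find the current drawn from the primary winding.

V_s = 120 × 277/2104 = 15.798 V.
I_s = V_s/R = 15.798/1.47 = 10.747 A.
P_out = V_s I_s = 15.798 × 10.747 = 169.79 W.
P_in = P_out/η = 169.79/0.895 = 189.71 W.
I_p = P_in/V_p = 189.71/120 = 1.58 A.

I_p ≈ 1.58 A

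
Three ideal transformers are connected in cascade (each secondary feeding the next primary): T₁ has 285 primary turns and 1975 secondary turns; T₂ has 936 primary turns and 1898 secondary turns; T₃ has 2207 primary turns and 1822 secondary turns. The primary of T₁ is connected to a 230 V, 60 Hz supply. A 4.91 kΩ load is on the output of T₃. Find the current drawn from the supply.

Secondary of T₁: V = 230.00 × 1975/285 = 1593.9 V.
Secondary of T₂: V = 1593.9 × 1898/936 = 3232.0 V.
Secondary of T₃: V = 3232.0 × 1822/2207 = 2668.2 V.
I_load = 2668.2/4910 = 0.54342 A, so P_out = 2668.2 × 0.54342 = 1449.9 W.
All ideal ⇒ P_in = P_out, so I_supply = 1449.9/230 = 6.30 A.

I_supply ≈ 6.30 A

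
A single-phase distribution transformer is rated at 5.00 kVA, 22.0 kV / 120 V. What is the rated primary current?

I_p ≈ 0.227 A

I_p = S/V_p = 5000/22000 = 0.227 A.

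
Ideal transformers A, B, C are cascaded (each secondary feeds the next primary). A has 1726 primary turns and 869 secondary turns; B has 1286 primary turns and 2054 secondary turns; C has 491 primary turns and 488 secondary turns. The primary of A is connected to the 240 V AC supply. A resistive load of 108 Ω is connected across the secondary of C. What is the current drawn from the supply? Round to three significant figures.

After A: V = 240.00 × 869/1726 = 120.83 V.
After B: V = 120.83 × 2054/1286 = 193.00 V.
After C: V = 193.00 × 488/491 = 191.82 V.
I_load = 191.82/108 = 1.7761 A, so P_out = 191.82 × 1.7761 = 340.68 W.
All ideal ⇒ P_in = P_out, so I_supply = 340.68/240 = 1.42 A.

I_supply ≈ 1.42 A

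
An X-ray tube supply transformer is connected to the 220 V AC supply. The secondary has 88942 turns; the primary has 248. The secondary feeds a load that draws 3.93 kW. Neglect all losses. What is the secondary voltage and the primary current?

V_s ≈ 78900 V, I_p ≈ 17.9 A

V_s = V_p × N_s/N_p = 220 × 88942/248 = 78900 V.
I_s = P/V_s = 3930/78900 = 0.049810 A.
I_p = I_s × N_s/N_p = 0.049810 × 88942/248 = 17.9 A.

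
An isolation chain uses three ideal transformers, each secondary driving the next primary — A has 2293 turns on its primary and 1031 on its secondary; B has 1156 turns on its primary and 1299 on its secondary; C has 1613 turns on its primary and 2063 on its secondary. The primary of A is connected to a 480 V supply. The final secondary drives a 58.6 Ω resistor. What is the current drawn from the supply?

I_supply ≈ 3.42 A

Secondary of A: V = 480.00 × 1031/2293 = 215.82 V.
Secondary of B: V = 215.82 × 1299/1156 = 242.52 V.
Secondary of C: V = 242.52 × 2063/1613 = 310.18 V.
I_load = 310.18/58.6 = 5.2932 A, so P_out = 310.18 × 5.2932 = 1641.8 W.
All ideal ⇒ P_in = P_out, so I_supply = 1641.8/480 = 3.42 A.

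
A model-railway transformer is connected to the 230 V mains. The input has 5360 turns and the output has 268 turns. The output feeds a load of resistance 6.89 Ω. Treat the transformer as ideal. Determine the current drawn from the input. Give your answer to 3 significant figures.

I_in ≈ 0.0835 A

V_out = V_in × N_out/N_in = 230 × 268/5360 = 11.500 V.
I_out = V_out/R = 11.500/6.89 = 1.6691 A.
For an ideal transformer I_in N_in = I_out N_out, so I_in = 1.6691 × 268/5360 = 0.0835 A.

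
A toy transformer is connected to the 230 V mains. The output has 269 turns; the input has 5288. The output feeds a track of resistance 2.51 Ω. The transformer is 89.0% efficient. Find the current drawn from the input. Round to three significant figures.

V_out = 230 × 269/5288 = 11.700 V.
I_out = V_out/R = 11.700/2.51 = 4.6614 A.
P_out = V_out I_out = 11.700 × 4.6614 = 54.539 W.
P_in = P_out/η = 54.539/0.890 = 61.279 W.
I_in = P_in/V_in = 61.279/230 = 0.266 A.

I_in ≈ 0.266 A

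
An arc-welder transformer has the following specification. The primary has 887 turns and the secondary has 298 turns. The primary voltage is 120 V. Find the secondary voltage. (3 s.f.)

V_s/V_p = N_s/N_p, so V_s = 120 × 298/887 = 40.3 V.

V_s ≈ 40.3 V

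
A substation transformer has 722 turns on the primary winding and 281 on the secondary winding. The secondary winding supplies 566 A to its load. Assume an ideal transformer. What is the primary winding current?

I_p ≈ 220 A

For an ideal transformer I_p/I_s = N_s/N_p, so I_p = 566 × 281/722 = 220 A.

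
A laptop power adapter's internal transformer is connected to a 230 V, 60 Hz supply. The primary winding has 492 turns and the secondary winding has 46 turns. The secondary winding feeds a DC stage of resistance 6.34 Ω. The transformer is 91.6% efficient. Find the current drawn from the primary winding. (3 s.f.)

V_s = 230 × 46/492 = 21.504 V.
I_s = V_s/R = 21.504/6.34 = 3.3918 A.
P_out = V_s I_s = 21.504 × 3.3918 = 72.938 W.
P_in = P_out/η = 72.938/0.916 = 79.626 W.
I_p = P_in/V_p = 79.626/230 = 0.346 A.

I_p ≈ 0.346 A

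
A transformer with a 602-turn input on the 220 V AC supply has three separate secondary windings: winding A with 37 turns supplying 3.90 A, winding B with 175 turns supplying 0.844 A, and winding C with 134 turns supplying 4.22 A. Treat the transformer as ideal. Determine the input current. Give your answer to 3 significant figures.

V_A = 220 × 37/602 = 13.522 V; V_B = 220 × 175/602 = 63.953 V; V_C = 220 × 134/602 = 48.970 V.
P_out = V_A I_A + V_B I_B + V_C I_C = 13.522×3.90 + 63.953×0.844 + 48.970×4.22 = 52.734 + 53.977 + 206.65 = 313.36 W.
Ideal ⇒ P_in = P_out, so I_in = P_out/V_in = 313.36/220 = 1.42 A.

I_in ≈ 1.42 A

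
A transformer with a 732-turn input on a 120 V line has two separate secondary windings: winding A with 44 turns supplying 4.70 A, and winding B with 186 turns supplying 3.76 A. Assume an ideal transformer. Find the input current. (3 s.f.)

V_A = 120 × 44/732 = 7.2131 V; V_B = 120 × 186/732 = 30.492 V.
P_out = V_A I_A + V_B I_B = 7.2131×4.70 + 30.492×3.76 = 33.902 + 114.65 = 148.55 W.
Ideal ⇒ P_in = P_out, so I_in = P_out/V_in = 148.55/120 = 1.24 A.

I_in ≈ 1.24 A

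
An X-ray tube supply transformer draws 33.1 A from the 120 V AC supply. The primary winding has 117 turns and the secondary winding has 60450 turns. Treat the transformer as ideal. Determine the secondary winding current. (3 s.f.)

I_s ≈ 0.0641 A

I_s/I_p = N_p/N_s, so I_s = 33.1 × 117/60450 = 0.0641 A.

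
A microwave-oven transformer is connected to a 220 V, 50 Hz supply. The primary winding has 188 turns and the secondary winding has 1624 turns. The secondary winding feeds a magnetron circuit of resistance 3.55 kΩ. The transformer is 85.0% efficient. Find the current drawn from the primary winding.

I_p ≈ 5.44 A

V_s = 220 × 1624/188 = 1900.4 V.
I_s = V_s/R = 1900.4/3550 = 0.53533 A.
P_out = V_s I_s = 1900.4 × 0.53533 = 1017.4 W.
P_in = P_out/η = 1017.4/0.850 = 1196.9 W.
I_p = P_in/V_p = 1196.9/220 = 5.44 A.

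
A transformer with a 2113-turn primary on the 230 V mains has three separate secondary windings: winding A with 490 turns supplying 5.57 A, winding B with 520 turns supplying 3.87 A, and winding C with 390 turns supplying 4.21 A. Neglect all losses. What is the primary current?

V_A = 230 × 490/2113 = 53.336 V; V_B = 230 × 520/2113 = 56.602 V; V_C = 230 × 390/2113 = 42.451 V.
P_out = V_A I_A + V_B I_B + V_C I_C = 53.336×5.57 + 56.602×3.87 + 42.451×4.21 = 297.08 + 219.05 + 178.72 = 694.85 W.
Ideal ⇒ P_in = P_out, so I_p = P_out/V_p = 694.85/230 = 3.02 A.

I_p ≈ 3.02 A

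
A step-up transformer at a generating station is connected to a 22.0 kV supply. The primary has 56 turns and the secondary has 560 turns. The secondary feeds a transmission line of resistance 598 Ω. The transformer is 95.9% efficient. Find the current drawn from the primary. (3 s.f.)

V_s = 22000 × 560/56 = 220000 V.
I_s = V_s/R = 220000/598 = 367.89 A.
P_out = V_s I_s = 220000 × 367.89 = 8.0936×10^7 W.
P_in = P_out/η = 8.0936×10^7/0.959 = 8.4397×10^7 W.
I_p = P_in/V_p = 8.4397×10^7/22000 = 3840 A.

I_p ≈ 3840 A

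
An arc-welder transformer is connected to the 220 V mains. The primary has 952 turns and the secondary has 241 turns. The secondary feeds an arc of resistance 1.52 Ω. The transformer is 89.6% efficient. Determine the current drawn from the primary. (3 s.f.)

V_s = 220 × 241/952 = 55.693 V.
I_s = V_s/R = 55.693/1.52 = 36.640 A.
P_out = V_s I_s = 55.693 × 36.640 = 2040.6 W.
P_in = P_out/η = 2040.6/0.896 = 2277.5 W.
I_p = P_in/V_p = 2277.5/220 = 10.4 A.

I_p ≈ 10.4 A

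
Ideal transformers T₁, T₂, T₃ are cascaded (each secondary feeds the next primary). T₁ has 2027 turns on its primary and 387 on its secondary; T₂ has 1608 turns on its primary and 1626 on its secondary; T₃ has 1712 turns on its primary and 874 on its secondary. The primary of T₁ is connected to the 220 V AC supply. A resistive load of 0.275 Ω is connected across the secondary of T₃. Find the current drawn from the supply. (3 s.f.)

I_supply ≈ 7.77 A

Secondary of T₁: V = 220.00 × 387/2027 = 42.003 V.
Secondary of T₂: V = 42.003 × 1626/1608 = 42.473 V.
Secondary of T₃: V = 42.473 × 874/1712 = 21.683 V.
I_load = 21.683/0.275 = 78.848 A, so P_out = 21.683 × 78.848 = 1709.7 W.
All ideal ⇒ P_in = P_out, so I_supply = 1709.7/220 = 7.77 A.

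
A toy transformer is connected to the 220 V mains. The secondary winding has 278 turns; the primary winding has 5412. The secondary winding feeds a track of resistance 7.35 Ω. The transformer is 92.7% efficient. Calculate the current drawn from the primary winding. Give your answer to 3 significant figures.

I_p ≈ 0.0852 A

V_s = 220 × 278/5412 = 11.301 V.
I_s = V_s/R = 11.301/7.35 = 1.5375 A.
P_out = V_s I_s = 11.301 × 1.5375 = 17.375 W.
P_in = P_out/η = 17.375/0.927 = 18.744 W.
I_p = P_in/V_p = 18.744/220 = 0.0852 A.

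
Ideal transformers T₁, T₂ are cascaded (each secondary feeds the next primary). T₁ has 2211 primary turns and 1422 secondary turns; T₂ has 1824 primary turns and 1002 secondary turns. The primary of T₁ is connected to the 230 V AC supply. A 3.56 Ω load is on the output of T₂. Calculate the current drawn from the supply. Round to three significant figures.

Secondary of T₁: V = 230.00 × 1422/2211 = 147.92 V.
Secondary of T₂: V = 147.92 × 1002/1824 = 81.261 V.
I_load = 81.261/3.56 = 22.826 A, so P_out = 81.261 × 22.826 = 1854.9 W.
All ideal ⇒ P_in = P_out, so I_supply = 1854.9/230 = 8.06 A.

I_supply ≈ 8.06 A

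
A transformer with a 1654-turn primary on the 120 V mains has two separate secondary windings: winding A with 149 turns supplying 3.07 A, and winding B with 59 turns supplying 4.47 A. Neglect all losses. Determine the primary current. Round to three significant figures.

V_A = 120 × 149/1654 = 10.810 V; V_B = 120 × 59/1654 = 4.2805 V.
P_out = V_A I_A + V_B I_B = 10.810×3.07 + 4.2805×4.47 = 33.187 + 19.134 = 52.321 W.
Ideal ⇒ P_in = P_out, so I_p = P_out/V_p = 52.321/120 = 0.436 A.

I_p ≈ 0.436 A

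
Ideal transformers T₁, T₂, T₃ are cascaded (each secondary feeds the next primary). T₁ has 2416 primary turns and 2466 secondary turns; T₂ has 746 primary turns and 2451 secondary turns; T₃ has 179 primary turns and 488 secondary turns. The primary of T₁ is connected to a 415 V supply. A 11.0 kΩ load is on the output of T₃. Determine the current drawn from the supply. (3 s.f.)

After T₁: V = 415.00 × 2466/2416 = 423.59 V.
After T₂: V = 423.59 × 2451/746 = 1391.7 V.
After T₃: V = 1391.7 × 488/179 = 3794.2 V.
I_load = 3794.2/11000 = 0.34492 A, so P_out = 3794.2 × 0.34492 = 1308.7 W.
All ideal ⇒ P_in = P_out, so I_supply = 1308.7/415 = 3.15 A.

I_supply ≈ 3.15 A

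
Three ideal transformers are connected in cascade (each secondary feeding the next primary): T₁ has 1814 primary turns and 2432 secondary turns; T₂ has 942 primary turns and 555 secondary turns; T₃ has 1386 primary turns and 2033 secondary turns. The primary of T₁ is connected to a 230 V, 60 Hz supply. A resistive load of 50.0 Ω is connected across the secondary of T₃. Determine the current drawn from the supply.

I_supply ≈ 6.18 A

After T₁: V = 230.00 × 2432/1814 = 308.36 V.
After T₂: V = 308.36 × 555/942 = 181.68 V.
After T₃: V = 181.68 × 2033/1386 = 266.48 V.
I_load = 266.48/50.0 = 5.3297 A, so P_out = 266.48 × 5.3297 = 1420.3 W.
All ideal ⇒ P_in = P_out, so I_supply = 1420.3/230 = 6.18 A.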